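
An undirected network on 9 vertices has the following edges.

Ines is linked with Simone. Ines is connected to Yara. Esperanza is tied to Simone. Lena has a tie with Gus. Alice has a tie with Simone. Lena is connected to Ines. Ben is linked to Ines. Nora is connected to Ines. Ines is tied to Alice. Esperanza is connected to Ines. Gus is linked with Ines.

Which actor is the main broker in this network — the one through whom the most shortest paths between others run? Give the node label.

Ines

Unnormalized betweenness of each node: Alice:0, Ben:0, Esperanza:0, Gus:0, Ines:49/2, Lena:0, Nora:0, Simone:1/2, Yara:0.
Ines has the largest value, 49/2, making it the main broker — the node through which the most shortest paths run.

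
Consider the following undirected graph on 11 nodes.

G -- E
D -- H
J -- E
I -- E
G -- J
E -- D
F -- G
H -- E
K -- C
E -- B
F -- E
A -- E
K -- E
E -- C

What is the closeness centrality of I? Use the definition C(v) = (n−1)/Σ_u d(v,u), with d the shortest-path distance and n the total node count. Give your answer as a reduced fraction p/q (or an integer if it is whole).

Distances from I: A:2, B:2, C:2, D:2, E:1, F:2, G:2, H:2, J:2, K:2. Sum = 19.
n = 11, so closeness = 10/19.

10/19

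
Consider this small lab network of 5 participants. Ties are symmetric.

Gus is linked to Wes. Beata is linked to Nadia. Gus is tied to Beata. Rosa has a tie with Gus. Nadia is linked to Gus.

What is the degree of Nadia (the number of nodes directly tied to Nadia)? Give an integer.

2

Nadia is directly tied to Beata and Gus. That is 2 neighbors, so the degree of Nadia is 2.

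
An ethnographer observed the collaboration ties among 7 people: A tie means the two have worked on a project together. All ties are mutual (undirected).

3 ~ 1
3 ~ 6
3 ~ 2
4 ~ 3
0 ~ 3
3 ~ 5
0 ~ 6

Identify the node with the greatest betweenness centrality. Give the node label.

3

Unnormalized betweenness of each node: 0:0, 1:0, 2:0, 3:14, 4:0, 5:0, 6:0.
3 has the largest value, 14, making it the main broker — the node through which the most shortest paths run.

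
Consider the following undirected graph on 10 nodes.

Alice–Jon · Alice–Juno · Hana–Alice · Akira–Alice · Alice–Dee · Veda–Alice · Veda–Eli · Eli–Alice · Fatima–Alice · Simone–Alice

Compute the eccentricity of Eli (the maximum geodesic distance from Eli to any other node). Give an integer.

2

Distances from Eli: Akira:2, Alice:1, Dee:2, Fatima:2, Hana:2, Jon:2, Juno:2, Simone:2, Veda:1.
The largest is 2 (to Hana, Akira, Jon, Simone, Fatima, Juno, and Dee), so the eccentricity of Eli is 2.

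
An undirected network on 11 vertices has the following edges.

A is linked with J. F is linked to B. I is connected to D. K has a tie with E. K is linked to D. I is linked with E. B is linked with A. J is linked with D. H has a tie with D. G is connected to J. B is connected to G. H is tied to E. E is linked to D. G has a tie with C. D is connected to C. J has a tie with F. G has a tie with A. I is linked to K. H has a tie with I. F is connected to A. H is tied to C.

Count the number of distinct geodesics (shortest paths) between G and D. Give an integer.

2

The shortest distance is 2. The length-2 paths are: G–C–D; G–J–D.
That gives 2 distinct shortest paths.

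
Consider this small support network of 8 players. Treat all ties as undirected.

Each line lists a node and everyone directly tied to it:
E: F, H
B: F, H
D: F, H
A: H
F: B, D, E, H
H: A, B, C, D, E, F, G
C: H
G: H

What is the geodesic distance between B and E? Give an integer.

One shortest route is B – H – E, which uses 2 edges, and B and E are not directly tied, so nothing shorter exists. So d(B,E) = 2.

2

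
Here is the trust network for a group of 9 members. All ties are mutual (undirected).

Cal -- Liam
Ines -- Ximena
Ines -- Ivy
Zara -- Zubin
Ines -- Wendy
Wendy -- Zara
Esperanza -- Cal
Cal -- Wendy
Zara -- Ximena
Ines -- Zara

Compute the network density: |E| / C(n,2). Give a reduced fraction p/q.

5/18

There are 10 edges and 9 nodes, so the maximum possible is C(9,2) = 36.
Density = 10/36 = 5/18.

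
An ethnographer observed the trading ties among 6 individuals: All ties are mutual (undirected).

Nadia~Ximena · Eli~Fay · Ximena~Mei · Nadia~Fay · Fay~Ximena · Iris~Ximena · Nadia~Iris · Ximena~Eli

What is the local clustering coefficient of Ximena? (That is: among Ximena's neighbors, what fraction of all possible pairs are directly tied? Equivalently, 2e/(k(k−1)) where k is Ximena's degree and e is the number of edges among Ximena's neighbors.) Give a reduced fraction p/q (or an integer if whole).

3/10

Ximena's neighbors: Eli, Fay, Iris, Mei, and Nadia (k = 5).
Possible neighbor pairs: C(5,2) = 10. Edges among them: Eli–Fay, Fay–Nadia, Iris–Nadia → e = 3.
Clustering(Ximena) = 3/10.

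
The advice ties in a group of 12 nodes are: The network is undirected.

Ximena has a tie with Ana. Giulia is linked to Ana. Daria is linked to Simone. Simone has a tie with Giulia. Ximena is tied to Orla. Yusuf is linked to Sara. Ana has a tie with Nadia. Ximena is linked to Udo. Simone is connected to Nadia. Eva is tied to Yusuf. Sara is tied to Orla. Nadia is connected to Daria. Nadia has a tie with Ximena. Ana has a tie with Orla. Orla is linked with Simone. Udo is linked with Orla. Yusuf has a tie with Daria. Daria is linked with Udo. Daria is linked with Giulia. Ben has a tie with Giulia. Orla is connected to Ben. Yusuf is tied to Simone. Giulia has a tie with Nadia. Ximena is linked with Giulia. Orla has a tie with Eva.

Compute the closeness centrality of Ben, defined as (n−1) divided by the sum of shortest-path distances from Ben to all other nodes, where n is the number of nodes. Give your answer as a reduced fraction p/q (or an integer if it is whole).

11/21

Distances from Ben: Ana:2, Daria:2, Eva:2, Giulia:1, Nadia:2, Orla:1, Sara:2, Simone:2, Udo:2, Ximena:2, Yusuf:3. Sum = 21.
n = 12, so closeness = 11/21.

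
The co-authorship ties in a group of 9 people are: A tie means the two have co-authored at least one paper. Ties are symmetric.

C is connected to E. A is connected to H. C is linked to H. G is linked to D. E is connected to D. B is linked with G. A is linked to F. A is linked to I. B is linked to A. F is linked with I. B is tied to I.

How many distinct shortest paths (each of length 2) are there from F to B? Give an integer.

2

The shortest distance is 2. The length-2 paths are: F–A–B; F–I–B.
That gives 2 distinct shortest paths.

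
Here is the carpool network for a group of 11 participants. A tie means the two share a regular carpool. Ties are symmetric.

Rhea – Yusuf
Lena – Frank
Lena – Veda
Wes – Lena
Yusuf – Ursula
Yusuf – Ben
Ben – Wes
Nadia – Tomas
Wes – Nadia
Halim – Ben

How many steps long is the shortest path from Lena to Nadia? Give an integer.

2

One shortest route is Lena – Wes – Nadia, which uses 2 edges, and Lena and Nadia are not directly tied, so nothing shorter exists. So d(Lena,Nadia) = 2.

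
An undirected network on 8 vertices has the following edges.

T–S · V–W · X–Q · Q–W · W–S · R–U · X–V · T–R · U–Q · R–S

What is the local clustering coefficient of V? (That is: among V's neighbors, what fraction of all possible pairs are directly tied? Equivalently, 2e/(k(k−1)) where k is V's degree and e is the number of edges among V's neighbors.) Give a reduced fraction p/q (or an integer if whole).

V's neighbors: W and X (k = 2).
Possible neighbor pairs: C(2,2) = 1. Edges among them: none → e = 0.
Clustering(V) = 0/1.

0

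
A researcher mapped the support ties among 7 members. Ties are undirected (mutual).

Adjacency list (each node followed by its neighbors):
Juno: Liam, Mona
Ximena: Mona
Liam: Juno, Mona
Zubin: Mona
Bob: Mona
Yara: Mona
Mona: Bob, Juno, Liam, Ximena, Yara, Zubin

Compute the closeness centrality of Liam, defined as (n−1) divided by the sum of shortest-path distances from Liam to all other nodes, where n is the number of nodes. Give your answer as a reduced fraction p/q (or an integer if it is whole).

3/5

Distances from Liam: Bob:2, Juno:1, Mona:1, Ximena:2, Yara:2, Zubin:2. Sum = 10.
n = 7, so closeness = 6/10 = 3/5.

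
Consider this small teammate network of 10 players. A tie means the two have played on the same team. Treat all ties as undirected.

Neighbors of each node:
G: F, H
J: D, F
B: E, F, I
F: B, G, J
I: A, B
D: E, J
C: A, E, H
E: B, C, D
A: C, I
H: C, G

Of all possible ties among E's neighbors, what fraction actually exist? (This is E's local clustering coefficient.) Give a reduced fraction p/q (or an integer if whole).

0

E's neighbors: B, C, and D (k = 3).
Possible neighbor pairs: C(3,2) = 3. Edges among them: none → e = 0.
Clustering(E) = 0/3 = 0.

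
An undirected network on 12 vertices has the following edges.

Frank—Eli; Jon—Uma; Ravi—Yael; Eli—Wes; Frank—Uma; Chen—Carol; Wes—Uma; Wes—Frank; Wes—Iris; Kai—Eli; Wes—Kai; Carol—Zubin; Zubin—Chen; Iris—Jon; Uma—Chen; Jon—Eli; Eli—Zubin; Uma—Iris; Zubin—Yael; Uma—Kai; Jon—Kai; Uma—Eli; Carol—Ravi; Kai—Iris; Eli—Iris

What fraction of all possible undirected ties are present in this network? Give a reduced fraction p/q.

25/66

There are 25 edges and 12 nodes, so the maximum possible is C(12,2) = 66.
Density = 25/66.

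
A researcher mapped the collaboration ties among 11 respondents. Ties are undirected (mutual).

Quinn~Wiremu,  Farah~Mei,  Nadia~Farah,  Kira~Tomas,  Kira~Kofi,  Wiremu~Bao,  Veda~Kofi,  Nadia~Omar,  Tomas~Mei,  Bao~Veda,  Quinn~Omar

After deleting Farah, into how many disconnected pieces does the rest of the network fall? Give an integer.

Farah's neighbors (Mei and Nadia) remain reachable from one another through other ties, so the rest of the network stays in one piece.

1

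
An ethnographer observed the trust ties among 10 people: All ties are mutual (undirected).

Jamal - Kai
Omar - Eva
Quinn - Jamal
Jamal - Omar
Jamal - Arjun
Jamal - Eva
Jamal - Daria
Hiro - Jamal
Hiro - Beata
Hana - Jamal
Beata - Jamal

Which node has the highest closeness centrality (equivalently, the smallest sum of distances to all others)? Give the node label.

Farness (sum of distances to all others) for each node — Arjun:17, Beata:16, Daria:17, Eva:16, Hana:17, Hiro:16, Jamal:9, Kai:17, Omar:16, Quinn:17.
The smallest farness is 9, for Jamal, so Jamal has the highest closeness.

Jamal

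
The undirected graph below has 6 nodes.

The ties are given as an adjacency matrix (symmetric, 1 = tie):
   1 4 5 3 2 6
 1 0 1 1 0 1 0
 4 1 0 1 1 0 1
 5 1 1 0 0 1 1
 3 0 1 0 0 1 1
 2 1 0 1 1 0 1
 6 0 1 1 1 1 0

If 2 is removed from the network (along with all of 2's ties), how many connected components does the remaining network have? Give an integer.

1

2's neighbors (1, 3, 5, and 6) remain reachable from one another through other ties, so the rest of the network stays in one piece.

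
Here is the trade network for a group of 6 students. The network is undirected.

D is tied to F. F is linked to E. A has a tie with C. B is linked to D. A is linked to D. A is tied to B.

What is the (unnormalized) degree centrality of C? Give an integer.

C is directly tied to A. That is 1 neighbor, so the degree of C is 1.

1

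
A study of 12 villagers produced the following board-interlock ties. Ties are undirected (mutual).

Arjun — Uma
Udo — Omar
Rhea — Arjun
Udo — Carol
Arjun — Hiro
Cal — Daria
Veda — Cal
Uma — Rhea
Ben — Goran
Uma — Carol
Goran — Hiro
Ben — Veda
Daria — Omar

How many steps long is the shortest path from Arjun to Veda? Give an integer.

4

One shortest route is Arjun – Hiro – Goran – Ben – Veda, which uses 4 edges, and at distance 3 from Arjun we only reach {Ben, Udo}, which does not include Veda. So d(Arjun,Veda) = 4.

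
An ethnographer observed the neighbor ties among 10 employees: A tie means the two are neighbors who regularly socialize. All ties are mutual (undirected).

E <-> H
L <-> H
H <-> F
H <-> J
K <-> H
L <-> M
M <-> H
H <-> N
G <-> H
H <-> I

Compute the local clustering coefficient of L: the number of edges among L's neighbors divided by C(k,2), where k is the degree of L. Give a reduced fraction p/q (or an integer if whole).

L's neighbors: H and M (k = 2).
Possible neighbor pairs: C(2,2) = 1. Edges among them: H–M → e = 1.
Clustering(L) = 1/1.

1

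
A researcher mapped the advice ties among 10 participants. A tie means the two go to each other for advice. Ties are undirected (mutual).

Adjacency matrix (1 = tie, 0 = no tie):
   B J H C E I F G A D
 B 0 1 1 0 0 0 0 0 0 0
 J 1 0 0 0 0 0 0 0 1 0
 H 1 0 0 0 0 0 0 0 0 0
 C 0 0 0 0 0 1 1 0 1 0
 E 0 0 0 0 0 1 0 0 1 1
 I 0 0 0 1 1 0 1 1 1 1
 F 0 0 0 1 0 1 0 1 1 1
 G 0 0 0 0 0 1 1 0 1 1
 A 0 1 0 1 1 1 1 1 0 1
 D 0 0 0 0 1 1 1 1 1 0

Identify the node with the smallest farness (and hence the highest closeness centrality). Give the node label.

Farness (sum of distances to all others) for each node — A:12, B:22, C:18, D:16, E:18, F:16, G:17, H:30, I:15, J:16.
The smallest farness is 12, for A, so A has the highest closeness.

A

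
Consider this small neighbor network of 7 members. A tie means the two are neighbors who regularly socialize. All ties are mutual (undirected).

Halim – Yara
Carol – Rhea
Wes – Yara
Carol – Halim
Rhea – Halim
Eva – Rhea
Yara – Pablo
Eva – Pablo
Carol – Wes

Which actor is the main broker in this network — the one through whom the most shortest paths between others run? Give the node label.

Yara

Unnormalized betweenness of each node: Carol:2, Eva:4/3, Halim:11/6, Pablo:3/2, Rhea:17/6, Wes:5/6, Yara:11/3.
Yara has the largest value, 11/3, making it the main broker — the node through which the most shortest paths run.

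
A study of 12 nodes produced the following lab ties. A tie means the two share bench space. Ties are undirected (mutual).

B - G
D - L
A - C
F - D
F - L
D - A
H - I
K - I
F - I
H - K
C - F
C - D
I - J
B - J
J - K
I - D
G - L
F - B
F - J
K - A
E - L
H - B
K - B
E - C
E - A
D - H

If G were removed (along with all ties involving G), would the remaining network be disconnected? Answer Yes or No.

Even without G, every remaining node can still reach every other (the residual graph is connected), so G is not a cut vertex.

No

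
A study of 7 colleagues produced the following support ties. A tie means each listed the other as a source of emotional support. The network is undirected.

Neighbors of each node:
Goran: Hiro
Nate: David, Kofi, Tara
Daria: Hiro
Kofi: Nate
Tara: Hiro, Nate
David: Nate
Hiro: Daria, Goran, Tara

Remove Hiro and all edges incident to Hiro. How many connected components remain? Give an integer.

Without Hiro, the remaining ties split the others into: {Daria}; {David, Kofi, Nate, Tara}; {Goran}.
That's 3 separate components.

3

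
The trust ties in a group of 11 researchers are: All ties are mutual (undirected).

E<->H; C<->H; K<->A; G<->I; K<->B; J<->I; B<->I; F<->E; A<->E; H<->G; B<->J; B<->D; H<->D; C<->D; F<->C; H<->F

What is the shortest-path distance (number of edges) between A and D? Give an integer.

One shortest route is A – K – B – D, which uses 3 edges, and at distance 2 from A we only reach {B, F, H}, which does not include D. So d(A,D) = 3.

3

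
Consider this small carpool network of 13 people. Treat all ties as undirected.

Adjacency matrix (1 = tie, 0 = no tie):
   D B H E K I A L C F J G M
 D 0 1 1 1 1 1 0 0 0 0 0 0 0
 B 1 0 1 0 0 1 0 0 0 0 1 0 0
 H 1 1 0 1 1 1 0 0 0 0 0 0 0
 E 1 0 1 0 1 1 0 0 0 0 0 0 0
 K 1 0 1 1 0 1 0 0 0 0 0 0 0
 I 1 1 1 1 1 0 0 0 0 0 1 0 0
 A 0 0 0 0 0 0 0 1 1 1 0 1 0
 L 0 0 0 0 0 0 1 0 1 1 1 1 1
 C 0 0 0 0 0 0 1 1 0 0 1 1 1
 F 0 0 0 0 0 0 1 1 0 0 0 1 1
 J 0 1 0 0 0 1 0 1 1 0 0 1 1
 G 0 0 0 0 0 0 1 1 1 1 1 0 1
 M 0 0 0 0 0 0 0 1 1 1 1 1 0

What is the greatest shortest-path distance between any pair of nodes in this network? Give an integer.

Eccentricity of each node (its greatest distance to any other): A:4, B:3, C:3, D:4, E:4, F:4, G:3, H:4, I:3, J:2, K:4, L:3, M:3.
The maximum eccentricity is 4, realized for instance by the pair D–A via D – B – J – C – A. So the diameter is 4.

4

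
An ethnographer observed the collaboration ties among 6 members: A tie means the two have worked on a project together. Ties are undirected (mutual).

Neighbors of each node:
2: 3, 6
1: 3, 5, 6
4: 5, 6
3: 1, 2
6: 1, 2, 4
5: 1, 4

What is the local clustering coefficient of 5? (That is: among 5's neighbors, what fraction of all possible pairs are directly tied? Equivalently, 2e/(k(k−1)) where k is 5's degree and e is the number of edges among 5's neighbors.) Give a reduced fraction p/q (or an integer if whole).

5's neighbors: 1 and 4 (k = 2).
Possible neighbor pairs: C(2,2) = 1. Edges among them: none → e = 0.
Clustering(5) = 0/1.

0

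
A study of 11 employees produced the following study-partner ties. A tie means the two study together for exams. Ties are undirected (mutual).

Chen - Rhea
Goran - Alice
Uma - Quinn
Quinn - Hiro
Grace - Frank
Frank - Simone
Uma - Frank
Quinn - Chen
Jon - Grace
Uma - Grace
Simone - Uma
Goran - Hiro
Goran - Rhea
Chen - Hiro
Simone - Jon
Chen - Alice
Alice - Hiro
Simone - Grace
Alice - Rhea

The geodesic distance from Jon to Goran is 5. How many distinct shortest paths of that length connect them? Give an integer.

2

The shortest distance is 5. The length-5 paths are: Jon–Simone–Uma–Quinn–Hiro–Goran; Jon–Grace–Uma–Quinn–Hiro–Goran.
That gives 2 distinct shortest paths.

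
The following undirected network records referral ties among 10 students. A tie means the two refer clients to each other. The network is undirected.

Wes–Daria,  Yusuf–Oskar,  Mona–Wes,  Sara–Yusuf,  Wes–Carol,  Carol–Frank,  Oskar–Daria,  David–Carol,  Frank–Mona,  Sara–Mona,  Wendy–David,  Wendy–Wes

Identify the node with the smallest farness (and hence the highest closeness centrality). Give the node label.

Wes

Farness (sum of distances to all others) for each node — Carol:19, Daria:19, David:25, Frank:21, Mona:17, Oskar:23, Sara:21, Wendy:21, Wes:15, Yusuf:25.
The smallest farness is 15, for Wes, so Wes has the highest closeness.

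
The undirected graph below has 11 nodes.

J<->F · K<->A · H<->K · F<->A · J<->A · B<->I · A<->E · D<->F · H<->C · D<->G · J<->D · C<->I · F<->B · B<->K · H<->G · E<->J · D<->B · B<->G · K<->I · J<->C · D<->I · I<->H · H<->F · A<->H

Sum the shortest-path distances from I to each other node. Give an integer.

Distances from I: A:2, B:1, C:1, D:1, E:3, F:2, G:2, H:1, J:2, K:1.
Sum = 2 + 1 + 1 + 1 + 3 + 2 + 2 + 1 + 2 + 1 = 16.

16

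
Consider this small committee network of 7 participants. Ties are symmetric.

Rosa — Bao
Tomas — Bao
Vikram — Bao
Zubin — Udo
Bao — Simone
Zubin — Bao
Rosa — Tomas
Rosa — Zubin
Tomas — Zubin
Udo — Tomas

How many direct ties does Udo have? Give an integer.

Udo is directly tied to Tomas and Zubin. That is 2 neighbors, so the degree of Udo is 2.

2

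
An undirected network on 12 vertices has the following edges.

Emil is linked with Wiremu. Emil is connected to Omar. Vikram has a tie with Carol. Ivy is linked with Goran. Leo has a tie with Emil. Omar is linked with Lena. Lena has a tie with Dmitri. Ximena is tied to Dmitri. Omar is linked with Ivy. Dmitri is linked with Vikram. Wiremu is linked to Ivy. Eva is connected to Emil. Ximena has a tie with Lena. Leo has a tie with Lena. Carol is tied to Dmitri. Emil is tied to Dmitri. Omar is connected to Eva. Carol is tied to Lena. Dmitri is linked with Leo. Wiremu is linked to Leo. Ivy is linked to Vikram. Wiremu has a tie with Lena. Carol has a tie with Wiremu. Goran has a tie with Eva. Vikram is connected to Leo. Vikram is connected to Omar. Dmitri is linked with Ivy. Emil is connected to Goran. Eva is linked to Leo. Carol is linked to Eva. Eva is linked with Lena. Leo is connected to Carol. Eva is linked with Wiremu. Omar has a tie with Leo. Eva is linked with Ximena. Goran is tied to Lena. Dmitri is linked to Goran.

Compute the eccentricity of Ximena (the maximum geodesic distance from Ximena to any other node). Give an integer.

2

Distances from Ximena: Carol:2, Dmitri:1, Emil:2, Eva:1, Goran:2, Ivy:2, Lena:1, Leo:2, Omar:2, Vikram:2, Wiremu:2.
The largest is 2 (to Emil, Carol, Leo, Goran, Vikram, Ivy, Omar, and Wiremu), so the eccentricity of Ximena is 2.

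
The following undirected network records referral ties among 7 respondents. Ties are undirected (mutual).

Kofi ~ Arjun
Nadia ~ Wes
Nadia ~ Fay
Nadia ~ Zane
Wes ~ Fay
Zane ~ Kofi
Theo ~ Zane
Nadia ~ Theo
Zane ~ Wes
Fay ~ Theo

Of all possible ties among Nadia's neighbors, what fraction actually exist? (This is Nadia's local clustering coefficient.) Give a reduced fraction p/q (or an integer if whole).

2/3

Nadia's neighbors: Fay, Theo, Wes, and Zane (k = 4).
Possible neighbor pairs: C(4,2) = 6. Edges among them: Fay–Theo, Fay–Wes, Theo–Zane, Wes–Zane → e = 4.
Clustering(Nadia) = 4/6 = 2/3.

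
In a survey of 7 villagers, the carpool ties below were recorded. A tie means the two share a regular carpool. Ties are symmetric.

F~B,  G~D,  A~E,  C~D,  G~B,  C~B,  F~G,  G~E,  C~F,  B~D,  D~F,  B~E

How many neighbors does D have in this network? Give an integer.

4

D is directly tied to B, C, F, and G. That is 4 neighbors, so the degree of D is 4.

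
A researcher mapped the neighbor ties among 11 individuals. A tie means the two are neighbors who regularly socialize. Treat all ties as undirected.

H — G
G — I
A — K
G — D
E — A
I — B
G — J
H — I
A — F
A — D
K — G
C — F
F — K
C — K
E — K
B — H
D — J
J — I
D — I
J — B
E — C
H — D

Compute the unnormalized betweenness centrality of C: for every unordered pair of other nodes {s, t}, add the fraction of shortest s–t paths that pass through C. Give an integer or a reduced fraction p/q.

Pairs whose geodesics pass through C — E–F: 1/3.
All other pairs contribute 0.
Summing the contributions gives betweenness(C) = 1/3.

1/3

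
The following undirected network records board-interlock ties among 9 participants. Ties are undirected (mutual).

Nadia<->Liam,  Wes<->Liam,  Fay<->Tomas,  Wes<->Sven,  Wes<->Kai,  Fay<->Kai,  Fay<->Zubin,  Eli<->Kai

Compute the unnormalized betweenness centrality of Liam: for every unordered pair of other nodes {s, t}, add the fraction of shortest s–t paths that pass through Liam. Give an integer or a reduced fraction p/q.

Pairs whose geodesics pass through Liam — Tomas–Nadia: 1; Kai–Nadia: 1; Wes–Nadia: 1; Nadia–Fay: 1; Nadia–Eli: 1; Nadia–Sven: 1; Nadia–Zubin: 1.
All other pairs contribute 0.
Summing the contributions gives betweenness(Liam) = 7.

7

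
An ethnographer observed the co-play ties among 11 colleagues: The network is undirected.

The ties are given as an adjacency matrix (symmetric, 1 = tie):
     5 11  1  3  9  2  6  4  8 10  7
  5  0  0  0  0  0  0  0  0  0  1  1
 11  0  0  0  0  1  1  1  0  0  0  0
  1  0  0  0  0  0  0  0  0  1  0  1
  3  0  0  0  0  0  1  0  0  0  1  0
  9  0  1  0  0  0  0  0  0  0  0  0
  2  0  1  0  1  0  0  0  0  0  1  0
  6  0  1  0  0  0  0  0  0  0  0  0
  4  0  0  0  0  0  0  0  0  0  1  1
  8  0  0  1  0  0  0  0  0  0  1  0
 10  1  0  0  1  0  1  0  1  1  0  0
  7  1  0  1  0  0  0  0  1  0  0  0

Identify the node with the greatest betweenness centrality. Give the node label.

Unnormalized betweenness of each node: 1:1, 2:21, 3:0, 4:3, 5:3, 6:0, 7:5/2, 8:6, 9:0, 10:55/2, 11:17.
10 has the largest value, 55/2, making it the main broker — the node through which the most shortest paths run.

10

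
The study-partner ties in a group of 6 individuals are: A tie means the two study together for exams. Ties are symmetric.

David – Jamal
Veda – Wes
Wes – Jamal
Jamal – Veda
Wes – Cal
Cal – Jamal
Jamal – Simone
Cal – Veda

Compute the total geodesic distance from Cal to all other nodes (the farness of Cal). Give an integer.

Distances from Cal: David:2, Jamal:1, Simone:2, Veda:1, Wes:1.
Sum = 2 + 1 + 2 + 1 + 1 = 7.

7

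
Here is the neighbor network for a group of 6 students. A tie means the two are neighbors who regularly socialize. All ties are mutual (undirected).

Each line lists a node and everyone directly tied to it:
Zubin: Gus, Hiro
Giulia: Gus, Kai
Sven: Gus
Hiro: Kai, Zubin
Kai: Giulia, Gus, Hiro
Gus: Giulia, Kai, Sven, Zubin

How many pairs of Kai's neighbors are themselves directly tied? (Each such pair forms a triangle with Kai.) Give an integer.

Kai's neighbors: Giulia, Gus, and Hiro.
Neighbor pairs that are themselves tied: Kai–Giulia–Gus. Each forms one triangle with Kai, for 1 in total.

1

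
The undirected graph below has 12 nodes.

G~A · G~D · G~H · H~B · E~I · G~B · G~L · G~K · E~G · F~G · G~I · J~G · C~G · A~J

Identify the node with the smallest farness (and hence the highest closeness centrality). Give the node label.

G

Farness (sum of distances to all others) for each node — A:20, B:20, C:21, D:21, E:20, F:21, G:11, H:20, I:20, J:20, K:21, L:21.
The smallest farness is 11, for G, so G has the highest closeness.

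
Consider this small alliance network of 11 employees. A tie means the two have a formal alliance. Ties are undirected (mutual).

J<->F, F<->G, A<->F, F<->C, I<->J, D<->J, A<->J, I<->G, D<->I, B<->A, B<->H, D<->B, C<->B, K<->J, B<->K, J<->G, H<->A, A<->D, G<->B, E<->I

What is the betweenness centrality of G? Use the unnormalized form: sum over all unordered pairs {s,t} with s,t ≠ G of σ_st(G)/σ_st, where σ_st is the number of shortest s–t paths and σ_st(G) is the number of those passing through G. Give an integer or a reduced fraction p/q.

Pairs whose geodesics pass through G — H–I: 1/4; H–E: 1/4; B–J: 1/4; B–I: 1/2; B–F: 1/3; B–E: 1/2; I–F: 1/2; I–C: 2/4; F–E: 1/2; C–E: 2/4.
All other pairs contribute 0.
Summing the contributions gives betweenness(G) = 49/12.

49/12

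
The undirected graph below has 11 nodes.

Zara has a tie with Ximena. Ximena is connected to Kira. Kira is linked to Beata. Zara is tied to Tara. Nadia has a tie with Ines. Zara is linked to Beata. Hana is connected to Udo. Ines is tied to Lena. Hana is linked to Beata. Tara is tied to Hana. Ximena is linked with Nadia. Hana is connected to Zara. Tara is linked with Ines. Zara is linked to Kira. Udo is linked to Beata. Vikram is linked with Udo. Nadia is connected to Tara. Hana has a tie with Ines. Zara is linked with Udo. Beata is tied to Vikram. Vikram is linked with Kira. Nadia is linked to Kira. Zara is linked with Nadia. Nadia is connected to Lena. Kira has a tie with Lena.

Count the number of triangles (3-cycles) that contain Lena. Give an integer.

2

Lena's neighbors: Ines, Kira, and Nadia.
Neighbor pairs that are themselves tied: Lena–Ines–Nadia; Lena–Kira–Nadia. Each forms one triangle with Lena, for 2 in total.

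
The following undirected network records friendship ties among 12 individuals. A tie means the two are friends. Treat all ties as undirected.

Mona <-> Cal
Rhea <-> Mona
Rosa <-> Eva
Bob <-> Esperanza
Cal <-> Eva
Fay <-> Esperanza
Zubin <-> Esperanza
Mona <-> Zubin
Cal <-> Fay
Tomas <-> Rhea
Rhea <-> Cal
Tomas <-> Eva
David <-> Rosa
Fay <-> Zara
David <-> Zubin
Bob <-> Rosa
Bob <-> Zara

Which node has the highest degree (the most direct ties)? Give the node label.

Cal

Degrees — Bob:3, Cal:4, David:2, Esperanza:3, Eva:3, Fay:3, Mona:3, Rhea:3, Rosa:3, Tomas:2, Zara:2, Zubin:3.
The maximum is 4, attained only by Cal.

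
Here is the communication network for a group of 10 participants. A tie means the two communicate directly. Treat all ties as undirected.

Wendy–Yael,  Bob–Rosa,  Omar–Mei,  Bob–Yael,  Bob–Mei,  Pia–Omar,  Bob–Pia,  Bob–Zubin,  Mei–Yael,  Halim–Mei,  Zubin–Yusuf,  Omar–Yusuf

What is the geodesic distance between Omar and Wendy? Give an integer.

3

One shortest route is Omar – Mei – Yael – Wendy, which uses 3 edges, and at distance 2 from Omar we only reach {Bob, Halim, Yael, Zubin}, which does not include Wendy. So d(Omar,Wendy) = 3.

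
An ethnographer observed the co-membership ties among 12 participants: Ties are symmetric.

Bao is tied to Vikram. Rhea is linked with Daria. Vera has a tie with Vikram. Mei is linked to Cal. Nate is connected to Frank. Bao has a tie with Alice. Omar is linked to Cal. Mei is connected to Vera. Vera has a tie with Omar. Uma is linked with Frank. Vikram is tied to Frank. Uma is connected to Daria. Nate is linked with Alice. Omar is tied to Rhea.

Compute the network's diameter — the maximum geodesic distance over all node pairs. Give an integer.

5

Eccentricity of each node (its greatest distance to any other): Alice:5, Bao:4, Cal:5, Daria:4, Frank:4, Mei:4, Nate:5, Omar:4, Rhea:5, Uma:4, Vera:3, Vikram:3.
The maximum eccentricity is 5, realized for instance by the pair Nate–Cal via Nate – Frank – Vikram – Vera – Omar – Cal. So the diameter is 5.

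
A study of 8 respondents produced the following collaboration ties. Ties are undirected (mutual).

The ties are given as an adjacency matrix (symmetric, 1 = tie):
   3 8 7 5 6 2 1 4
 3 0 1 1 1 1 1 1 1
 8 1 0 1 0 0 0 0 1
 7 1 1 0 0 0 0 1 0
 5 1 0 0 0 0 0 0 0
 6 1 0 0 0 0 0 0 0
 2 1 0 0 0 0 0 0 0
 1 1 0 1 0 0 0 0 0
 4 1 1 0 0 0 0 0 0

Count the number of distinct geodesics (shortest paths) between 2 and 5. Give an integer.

The shortest distance is 2, and the only length-2 path is 2–3–5. So there is exactly 1 shortest path.

1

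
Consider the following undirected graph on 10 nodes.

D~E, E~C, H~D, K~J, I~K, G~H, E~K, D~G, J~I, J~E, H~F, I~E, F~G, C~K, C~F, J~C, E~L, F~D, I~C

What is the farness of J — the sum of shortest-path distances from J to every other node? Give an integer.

16

Distances from J: C:1, D:2, E:1, F:2, G:3, H:3, I:1, K:1, L:2.
Sum = 1 + 2 + 1 + 2 + 3 + 3 + 1 + 1 + 2 = 16.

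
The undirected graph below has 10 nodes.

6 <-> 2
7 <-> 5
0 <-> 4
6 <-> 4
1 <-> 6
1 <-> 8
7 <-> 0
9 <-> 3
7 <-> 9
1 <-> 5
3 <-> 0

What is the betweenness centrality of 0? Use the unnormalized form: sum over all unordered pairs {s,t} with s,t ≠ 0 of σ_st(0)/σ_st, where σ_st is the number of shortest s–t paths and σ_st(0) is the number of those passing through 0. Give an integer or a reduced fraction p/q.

61/6

Pairs whose geodesics pass through 0 — 7–2: 1/2; 7–3: 1/2; 7–6: 1/2; 7–4: 1; 2–3: 1; 2–9: 2/3; 3–1: 2/3; 3–6: 1; 3–4: 1; 3–8: 2/3; 3–5: 1/2; 6–9: 2/3; 9–4: 2/2; 4–5: 1/2.
All other pairs contribute 0.
Summing the contributions gives betweenness(0) = 61/6.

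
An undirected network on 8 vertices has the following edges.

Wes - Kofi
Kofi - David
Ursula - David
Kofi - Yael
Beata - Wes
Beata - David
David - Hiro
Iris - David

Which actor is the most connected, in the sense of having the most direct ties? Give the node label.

David

Degrees — Beata:2, David:5, Hiro:1, Iris:1, Kofi:3, Ursula:1, Wes:2, Yael:1.
The maximum is 5, attained only by David.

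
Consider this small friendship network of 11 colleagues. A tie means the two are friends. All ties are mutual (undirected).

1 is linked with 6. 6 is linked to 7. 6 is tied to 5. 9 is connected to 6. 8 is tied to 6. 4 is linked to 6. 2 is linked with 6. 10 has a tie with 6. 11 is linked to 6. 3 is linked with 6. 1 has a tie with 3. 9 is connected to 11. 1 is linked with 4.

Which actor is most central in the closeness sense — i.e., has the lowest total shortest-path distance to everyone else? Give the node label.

6

Farness (sum of distances to all others) for each node — 1:17, 2:19, 3:18, 4:18, 5:19, 6:10, 7:19, 8:19, 9:18, 10:19, 11:18.
The smallest farness is 10, for 6, so 6 has the highest closeness.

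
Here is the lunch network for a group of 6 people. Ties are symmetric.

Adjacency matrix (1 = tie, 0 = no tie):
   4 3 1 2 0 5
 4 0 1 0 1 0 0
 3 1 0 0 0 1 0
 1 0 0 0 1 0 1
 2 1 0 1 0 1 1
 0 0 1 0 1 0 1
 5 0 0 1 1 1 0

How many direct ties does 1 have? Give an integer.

2

1 is directly tied to 2 and 5. That is 2 neighbors, so the degree of 1 is 2.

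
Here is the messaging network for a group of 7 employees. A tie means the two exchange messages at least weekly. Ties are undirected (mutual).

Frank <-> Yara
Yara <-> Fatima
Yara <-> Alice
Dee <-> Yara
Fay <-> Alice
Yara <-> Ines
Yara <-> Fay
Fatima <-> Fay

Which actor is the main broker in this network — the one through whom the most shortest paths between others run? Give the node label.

Yara

Unnormalized betweenness of each node: Alice:0, Dee:0, Fatima:0, Fay:1/2, Frank:0, Ines:0, Yara:25/2.
Yara has the largest value, 25/2, making it the main broker — the node through which the most shortest paths run.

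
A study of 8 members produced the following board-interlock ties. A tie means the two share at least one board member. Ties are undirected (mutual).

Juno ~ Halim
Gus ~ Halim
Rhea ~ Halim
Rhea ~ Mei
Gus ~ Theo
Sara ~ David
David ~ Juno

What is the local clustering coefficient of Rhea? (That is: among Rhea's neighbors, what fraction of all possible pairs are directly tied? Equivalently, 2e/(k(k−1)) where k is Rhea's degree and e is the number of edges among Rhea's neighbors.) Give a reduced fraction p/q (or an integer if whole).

Rhea's neighbors: Halim and Mei (k = 2).
Possible neighbor pairs: C(2,2) = 1. Edges among them: none → e = 0.
Clustering(Rhea) = 0/1.

0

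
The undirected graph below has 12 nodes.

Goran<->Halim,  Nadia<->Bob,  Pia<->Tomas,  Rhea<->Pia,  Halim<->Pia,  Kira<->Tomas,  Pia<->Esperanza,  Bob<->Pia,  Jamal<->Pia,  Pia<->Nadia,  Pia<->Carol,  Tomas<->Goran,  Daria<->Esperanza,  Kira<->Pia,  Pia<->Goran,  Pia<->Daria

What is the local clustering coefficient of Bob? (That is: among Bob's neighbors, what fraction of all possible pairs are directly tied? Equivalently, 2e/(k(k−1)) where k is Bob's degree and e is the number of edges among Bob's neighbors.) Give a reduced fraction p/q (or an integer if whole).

1

Bob's neighbors: Nadia and Pia (k = 2).
Possible neighbor pairs: C(2,2) = 1. Edges among them: Nadia–Pia → e = 1.
Clustering(Bob) = 1/1.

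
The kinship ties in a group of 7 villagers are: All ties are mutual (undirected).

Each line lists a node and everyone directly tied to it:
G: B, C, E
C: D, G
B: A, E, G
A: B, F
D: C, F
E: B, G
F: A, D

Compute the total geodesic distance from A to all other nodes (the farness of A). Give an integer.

11

Distances from A: B:1, C:3, D:2, E:2, F:1, G:2.
Sum = 1 + 3 + 2 + 2 + 1 + 2 = 11.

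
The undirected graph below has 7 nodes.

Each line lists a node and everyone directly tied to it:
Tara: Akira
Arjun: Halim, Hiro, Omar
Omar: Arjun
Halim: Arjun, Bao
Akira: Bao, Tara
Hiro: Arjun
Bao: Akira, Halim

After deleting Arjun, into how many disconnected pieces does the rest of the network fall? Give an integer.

Without Arjun, the remaining ties split the others into: {Akira, Bao, Halim, Tara}; {Hiro}; {Omar}.
That's 3 separate components.

3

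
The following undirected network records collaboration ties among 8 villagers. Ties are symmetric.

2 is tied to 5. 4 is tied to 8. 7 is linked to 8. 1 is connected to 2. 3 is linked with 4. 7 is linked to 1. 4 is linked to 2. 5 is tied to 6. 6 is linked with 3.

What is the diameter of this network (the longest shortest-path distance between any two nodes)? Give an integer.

4

Eccentricity of each node (its greatest distance to any other): 1:3, 2:2, 3:3, 4:2, 5:3, 6:4, 7:4, 8:3.
The maximum eccentricity is 4, realized for instance by the pair 7–6 via 7 – 1 – 2 – 5 – 6. So the diameter is 4.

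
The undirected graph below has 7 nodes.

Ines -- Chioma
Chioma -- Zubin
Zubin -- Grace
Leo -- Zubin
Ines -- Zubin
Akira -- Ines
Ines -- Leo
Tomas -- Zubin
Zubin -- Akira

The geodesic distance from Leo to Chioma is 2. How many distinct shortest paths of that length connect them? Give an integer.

2

The shortest distance is 2. The length-2 paths are: Leo–Zubin–Chioma; Leo–Ines–Chioma.
That gives 2 distinct shortest paths.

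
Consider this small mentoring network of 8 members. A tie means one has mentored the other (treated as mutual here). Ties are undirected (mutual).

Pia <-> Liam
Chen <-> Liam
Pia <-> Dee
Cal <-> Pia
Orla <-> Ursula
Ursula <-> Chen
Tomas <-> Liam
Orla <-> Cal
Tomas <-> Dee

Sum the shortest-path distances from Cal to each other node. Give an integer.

14

Distances from Cal: Chen:3, Dee:2, Liam:2, Orla:1, Pia:1, Tomas:3, Ursula:2.
Sum = 3 + 2 + 2 + 1 + 1 + 3 + 2 = 14.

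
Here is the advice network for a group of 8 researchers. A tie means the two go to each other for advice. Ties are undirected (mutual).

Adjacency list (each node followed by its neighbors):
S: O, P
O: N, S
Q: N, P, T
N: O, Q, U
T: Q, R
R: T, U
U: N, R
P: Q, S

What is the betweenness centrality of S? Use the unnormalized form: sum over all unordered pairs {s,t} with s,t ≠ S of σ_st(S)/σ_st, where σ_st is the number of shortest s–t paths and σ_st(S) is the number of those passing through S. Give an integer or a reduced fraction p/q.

Pairs whose geodesics pass through S — O–P: 1.
All other pairs contribute 0.
Summing the contributions gives betweenness(S) = 1.

1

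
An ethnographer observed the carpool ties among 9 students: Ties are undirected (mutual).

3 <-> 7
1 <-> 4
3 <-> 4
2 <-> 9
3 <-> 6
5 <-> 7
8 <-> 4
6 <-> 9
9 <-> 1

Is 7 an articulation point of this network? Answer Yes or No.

Removing 7 leaves {1, 2, 3, 4, 6, 8, and 9} with no path to {5}, so the network splits into 2 components. 7 is a cut vertex.

Yes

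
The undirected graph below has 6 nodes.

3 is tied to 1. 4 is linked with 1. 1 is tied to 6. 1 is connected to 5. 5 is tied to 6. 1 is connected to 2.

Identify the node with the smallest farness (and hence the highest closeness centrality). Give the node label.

Farness (sum of distances to all others) for each node — 1:5, 2:9, 3:9, 4:9, 5:8, 6:8.
The smallest farness is 5, for 1, so 1 has the highest closeness.

1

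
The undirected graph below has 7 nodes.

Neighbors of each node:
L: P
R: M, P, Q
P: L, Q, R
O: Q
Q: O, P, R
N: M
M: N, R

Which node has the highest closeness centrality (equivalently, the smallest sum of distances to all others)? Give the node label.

R

Farness (sum of distances to all others) for each node — L:15, M:12, N:17, O:15, P:10, Q:10, R:9.
The smallest farness is 9, for R, so R has the highest closeness.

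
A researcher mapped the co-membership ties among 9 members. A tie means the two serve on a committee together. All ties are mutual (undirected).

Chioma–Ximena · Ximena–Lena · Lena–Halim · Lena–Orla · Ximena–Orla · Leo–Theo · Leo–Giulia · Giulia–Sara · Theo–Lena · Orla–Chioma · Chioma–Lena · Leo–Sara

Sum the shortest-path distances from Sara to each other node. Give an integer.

Distances from Sara: Chioma:4, Giulia:1, Halim:4, Lena:3, Leo:1, Orla:4, Theo:2, Ximena:4.
Sum = 4 + 1 + 4 + 3 + 1 + 4 + 2 + 4 = 23.

23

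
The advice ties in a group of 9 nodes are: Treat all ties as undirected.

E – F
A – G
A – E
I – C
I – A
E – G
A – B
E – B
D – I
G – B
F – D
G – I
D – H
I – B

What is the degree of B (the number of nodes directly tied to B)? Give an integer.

B is directly tied to A, E, G, and I. That is 4 neighbors, so the degree of B is 4.

4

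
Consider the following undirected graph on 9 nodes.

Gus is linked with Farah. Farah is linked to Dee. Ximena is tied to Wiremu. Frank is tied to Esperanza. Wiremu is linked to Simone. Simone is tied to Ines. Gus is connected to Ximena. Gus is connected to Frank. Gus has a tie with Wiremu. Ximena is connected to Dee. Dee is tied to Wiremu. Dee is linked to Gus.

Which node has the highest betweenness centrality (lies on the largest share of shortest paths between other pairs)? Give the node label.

Gus

Unnormalized betweenness of each node: Dee:2, Esperanza:0, Farah:0, Frank:7, Gus:14, Ines:0, Simone:7, Wiremu:12, Ximena:0.
Gus has the largest value, 14, making it the main broker — the node through which the most shortest paths run.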